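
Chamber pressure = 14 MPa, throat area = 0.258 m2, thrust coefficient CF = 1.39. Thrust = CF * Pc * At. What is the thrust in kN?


F = 1.39 * 14e6 * 0.258 = 5.0207e+06 N = 5020.7 kN

5020.7 kN


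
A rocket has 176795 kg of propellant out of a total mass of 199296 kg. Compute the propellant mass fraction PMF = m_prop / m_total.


PMF = 176795 / 199296 = 0.887

0.887


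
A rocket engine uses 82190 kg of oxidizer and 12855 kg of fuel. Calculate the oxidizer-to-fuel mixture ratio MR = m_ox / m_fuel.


MR = 82190 / 12855 = 6.39

6.39


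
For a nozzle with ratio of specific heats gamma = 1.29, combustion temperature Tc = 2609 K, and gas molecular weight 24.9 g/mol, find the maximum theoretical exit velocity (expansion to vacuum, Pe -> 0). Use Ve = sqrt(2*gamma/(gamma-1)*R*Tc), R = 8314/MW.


R = 8314 / 24.9 = 333.9 J/(kg.K)
Ve = sqrt(2 * 1.29 / (1.29 - 1) * 333.9 * 2609) = 2784 m/s

2784 m/s


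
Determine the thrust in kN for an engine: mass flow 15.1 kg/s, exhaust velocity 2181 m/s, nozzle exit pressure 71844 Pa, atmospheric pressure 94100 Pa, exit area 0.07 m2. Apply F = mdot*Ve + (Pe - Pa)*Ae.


F = 15.1 * 2181 + (71844 - 94100) * 0.07 = 31375.0 N = 31.4 kN

31.4 kN


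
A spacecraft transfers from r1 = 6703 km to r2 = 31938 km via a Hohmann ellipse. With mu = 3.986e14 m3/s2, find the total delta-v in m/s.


V1 = sqrt(mu/r1) = 7711.41 m/s
dV1 = V1*(sqrt(2*r2/(r1+r2)) - 1) = 2203.27 m/s
V2 = sqrt(mu/r2) = 3532.77 m/s
dV2 = V2*(1 - sqrt(2*r1/(r1+r2))) = 1451.92 m/s
Total dV = 3655 m/s

3655 m/s


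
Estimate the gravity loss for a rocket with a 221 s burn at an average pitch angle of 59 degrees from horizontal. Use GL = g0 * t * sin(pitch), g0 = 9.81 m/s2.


GL = 9.81 * 221 * sin(59 deg) = 1858 m/s

1858 m/s


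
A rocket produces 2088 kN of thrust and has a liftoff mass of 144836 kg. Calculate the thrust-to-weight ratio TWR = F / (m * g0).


TWR = 2088000 / (144836 * 9.81) = 1.47

1.47


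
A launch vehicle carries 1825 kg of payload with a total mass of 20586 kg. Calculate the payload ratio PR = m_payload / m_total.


PR = 1825 / 20586 = 0.0887

0.0887


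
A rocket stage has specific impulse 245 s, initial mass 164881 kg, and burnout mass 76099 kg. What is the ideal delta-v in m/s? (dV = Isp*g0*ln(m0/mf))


Ve = 245 * 9.81 = 2403.45 m/s
dV = 2403.45 * ln(164881/76099) = 1858 m/s

1858 m/s


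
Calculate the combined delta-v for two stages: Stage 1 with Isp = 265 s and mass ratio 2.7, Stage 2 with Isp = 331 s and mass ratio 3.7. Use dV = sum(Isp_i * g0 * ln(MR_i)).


dV1 = 265 * 9.81 * ln(2.7) = 2582.1 m/s
dV2 = 331 * 9.81 * ln(3.7) = 4248.3 m/s
Total dV = 2582.1 + 4248.3 = 6830.4 m/s ~ 6830 m/s

6830 m/s


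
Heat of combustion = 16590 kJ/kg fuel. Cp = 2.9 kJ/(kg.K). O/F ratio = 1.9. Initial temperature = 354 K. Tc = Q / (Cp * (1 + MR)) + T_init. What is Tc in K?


Tc = 16590 / (2.9 * (1 + 1.9)) + 354 = 2327 K

2327 K


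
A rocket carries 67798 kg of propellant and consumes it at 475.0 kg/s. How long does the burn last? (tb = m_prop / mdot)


tb = 67798 / 475.0 = 142.7 s

142.7 s


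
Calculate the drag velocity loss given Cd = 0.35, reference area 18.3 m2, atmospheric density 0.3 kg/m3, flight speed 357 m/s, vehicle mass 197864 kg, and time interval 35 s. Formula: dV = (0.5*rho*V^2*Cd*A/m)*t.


D = 0.5 * 0.3 * 357^2 * 0.35 * 18.3 = 122446.63 N
a = 122446.63 / 197864 = 0.6188 m/s2
dV = 0.6188 * 35 = 21.7 m/s

21.7 m/s


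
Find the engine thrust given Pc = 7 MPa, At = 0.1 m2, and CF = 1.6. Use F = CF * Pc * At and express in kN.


F = 1.6 * 7e6 * 0.1 = 1.1200e+06 N = 1120.0 kN

1120.0 kN


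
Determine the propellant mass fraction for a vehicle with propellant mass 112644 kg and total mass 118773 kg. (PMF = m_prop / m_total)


PMF = 112644 / 118773 = 0.948

0.948


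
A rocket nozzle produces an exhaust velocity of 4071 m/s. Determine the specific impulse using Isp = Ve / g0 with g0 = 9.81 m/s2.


Isp = Ve / g0 = 4071 / 9.81 = 415.0 s

415.0 s


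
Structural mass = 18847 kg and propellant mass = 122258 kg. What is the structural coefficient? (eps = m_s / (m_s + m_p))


eps = 18847 / (18847 + 122258) = 0.1336

0.1336


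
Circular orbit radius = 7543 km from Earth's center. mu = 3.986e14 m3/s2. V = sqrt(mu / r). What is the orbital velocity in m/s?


V = sqrt(3.986e14 / 7543000) = 7269 m/s

7269 m/s


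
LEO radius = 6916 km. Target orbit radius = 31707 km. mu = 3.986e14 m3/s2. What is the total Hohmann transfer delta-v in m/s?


V1 = sqrt(mu/r1) = 7591.74 m/s
dV1 = V1*(sqrt(2*r2/(r1+r2)) - 1) = 2135.98 m/s
V2 = sqrt(mu/r2) = 3545.61 m/s
dV2 = V2*(1 - sqrt(2*r1/(r1+r2))) = 1423.78 m/s
Total dV = 3560 m/s

3560 m/s


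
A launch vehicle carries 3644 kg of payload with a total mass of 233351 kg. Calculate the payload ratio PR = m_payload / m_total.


PR = 3644 / 233351 = 0.0156

0.0156


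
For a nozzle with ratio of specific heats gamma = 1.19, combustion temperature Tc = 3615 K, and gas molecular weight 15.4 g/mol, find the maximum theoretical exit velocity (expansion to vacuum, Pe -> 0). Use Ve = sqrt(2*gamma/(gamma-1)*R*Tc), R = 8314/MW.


R = 8314 / 15.4 = 539.87 J/(kg.K)
Ve = sqrt(2 * 1.19 / (1.19 - 1) * 539.87 * 3615) = 4944 m/s

4944 m/s


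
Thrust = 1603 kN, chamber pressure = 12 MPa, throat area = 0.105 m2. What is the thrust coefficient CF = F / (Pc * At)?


CF = 1603000 / (12e6 * 0.105) = 1.27

1.27


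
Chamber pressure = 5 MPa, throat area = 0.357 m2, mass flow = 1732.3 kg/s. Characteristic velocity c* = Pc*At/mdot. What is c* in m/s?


c* = 5e6 * 0.357 / 1732.3 = 1030 m/s

1030 m/s


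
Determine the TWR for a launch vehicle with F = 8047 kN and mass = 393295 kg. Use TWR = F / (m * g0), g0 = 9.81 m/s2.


TWR = 8047000 / (393295 * 9.81) = 2.09

2.09


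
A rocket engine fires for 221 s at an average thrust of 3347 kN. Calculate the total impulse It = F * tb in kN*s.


It = 3347 * 221 = 739687 kN*s

739687 kN*s


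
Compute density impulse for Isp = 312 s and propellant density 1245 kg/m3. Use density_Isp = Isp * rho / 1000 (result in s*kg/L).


rho*Isp = 312 * 1245 / 1000 = 388 s*kg/L

388 s*kg/L


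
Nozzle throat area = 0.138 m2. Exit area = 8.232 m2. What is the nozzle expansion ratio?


AR = 8.232 / 0.138 = 59.7

59.7


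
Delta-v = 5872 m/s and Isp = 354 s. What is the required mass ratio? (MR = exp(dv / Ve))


Ve = 354 * 9.81 = 3472.74 m/s
MR = exp(5872 / 3472.74) = 5.424

5.424


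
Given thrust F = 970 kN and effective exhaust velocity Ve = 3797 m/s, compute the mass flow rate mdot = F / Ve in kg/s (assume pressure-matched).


mdot = F / Ve = 970000 / 3797 = 255.5 kg/s

255.5 kg/s


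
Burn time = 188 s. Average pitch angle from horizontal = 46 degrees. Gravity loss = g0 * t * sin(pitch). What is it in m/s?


GL = 9.81 * 188 * sin(46 deg) = 1327 m/s

1327 m/s


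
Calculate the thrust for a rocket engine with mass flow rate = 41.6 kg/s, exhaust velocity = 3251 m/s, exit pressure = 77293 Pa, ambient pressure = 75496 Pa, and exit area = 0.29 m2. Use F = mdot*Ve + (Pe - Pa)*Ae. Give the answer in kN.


F = 41.6 * 3251 + (77293 - 75496) * 0.29 = 135763.0 N = 135.8 kN

135.8 kN


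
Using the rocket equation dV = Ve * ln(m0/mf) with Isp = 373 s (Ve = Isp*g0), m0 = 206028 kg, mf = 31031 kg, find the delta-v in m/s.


Ve = 373 * 9.81 = 3659.13 m/s
dV = 3659.13 * ln(206028/31031) = 6927 m/s

6927 m/s


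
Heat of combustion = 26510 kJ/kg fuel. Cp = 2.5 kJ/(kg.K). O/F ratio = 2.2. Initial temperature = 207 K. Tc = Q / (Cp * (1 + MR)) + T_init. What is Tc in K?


Tc = 26510 / (2.5 * (1 + 2.2)) + 207 = 3521 K

3521 K


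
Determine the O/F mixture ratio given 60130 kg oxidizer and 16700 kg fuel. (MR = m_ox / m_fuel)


MR = 60130 / 16700 = 3.6

3.6


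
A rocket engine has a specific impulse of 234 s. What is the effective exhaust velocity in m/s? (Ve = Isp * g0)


Ve = Isp * g0 = 234 * 9.81 = 2295.5 m/s

2295.5 m/s


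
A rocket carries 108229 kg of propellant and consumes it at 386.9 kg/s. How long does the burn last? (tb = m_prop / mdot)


tb = 108229 / 386.9 = 279.7 s

279.7 s


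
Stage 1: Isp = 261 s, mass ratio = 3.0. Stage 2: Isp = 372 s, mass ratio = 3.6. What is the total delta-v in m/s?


dV1 = 261 * 9.81 * ln(3.0) = 2812.9 m/s
dV2 = 372 * 9.81 * ln(3.6) = 4674.5 m/s
Total dV = 2812.9 + 4674.5 = 7487.4 m/s ~ 7487 m/s

7487 m/s


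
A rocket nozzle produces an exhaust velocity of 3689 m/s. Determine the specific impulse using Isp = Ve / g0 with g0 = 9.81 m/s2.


Isp = Ve / g0 = 3689 / 9.81 = 376.0 s

376.0 s


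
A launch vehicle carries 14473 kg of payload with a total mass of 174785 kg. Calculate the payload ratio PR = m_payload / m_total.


PR = 14473 / 174785 = 0.0828

0.0828


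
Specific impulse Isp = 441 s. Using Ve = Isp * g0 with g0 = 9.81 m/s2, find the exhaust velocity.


Ve = Isp * g0 = 441 * 9.81 = 4326.2 m/s

4326.2 m/s


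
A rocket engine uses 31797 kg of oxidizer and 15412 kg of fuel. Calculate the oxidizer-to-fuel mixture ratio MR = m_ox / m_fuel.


MR = 31797 / 15412 = 2.06

2.06


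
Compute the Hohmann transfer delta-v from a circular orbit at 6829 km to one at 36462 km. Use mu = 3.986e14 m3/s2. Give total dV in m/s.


V1 = sqrt(mu/r1) = 7639.94 m/s
dV1 = V1*(sqrt(2*r2/(r1+r2)) - 1) = 2275.83 m/s
V2 = sqrt(mu/r2) = 3306.35 m/s
dV2 = V2*(1 - sqrt(2*r1/(r1+r2))) = 1449.21 m/s
Total dV = 3725 m/s

3725 m/s


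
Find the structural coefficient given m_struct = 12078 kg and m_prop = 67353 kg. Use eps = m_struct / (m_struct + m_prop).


eps = 12078 / (12078 + 67353) = 0.1521

0.1521


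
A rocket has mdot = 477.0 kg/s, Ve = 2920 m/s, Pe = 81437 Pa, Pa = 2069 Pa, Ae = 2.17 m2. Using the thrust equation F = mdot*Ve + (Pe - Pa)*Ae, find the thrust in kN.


F = 477.0 * 2920 + (81437 - 2069) * 2.17 = 1.5651e+06 N = 1565.1 kN

1565.1 kN


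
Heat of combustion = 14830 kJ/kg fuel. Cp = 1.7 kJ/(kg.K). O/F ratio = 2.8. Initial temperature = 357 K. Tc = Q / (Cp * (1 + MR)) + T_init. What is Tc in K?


Tc = 14830 / (1.7 * (1 + 2.8)) + 357 = 2653 K

2653 K


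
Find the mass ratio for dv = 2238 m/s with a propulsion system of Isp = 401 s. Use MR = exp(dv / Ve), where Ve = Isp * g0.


Ve = 401 * 9.81 = 3933.81 m/s
MR = exp(2238 / 3933.81) = 1.766

1.766


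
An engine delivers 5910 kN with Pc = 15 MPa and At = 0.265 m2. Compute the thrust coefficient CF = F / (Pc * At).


CF = 5910000 / (15e6 * 0.265) = 1.49

1.49


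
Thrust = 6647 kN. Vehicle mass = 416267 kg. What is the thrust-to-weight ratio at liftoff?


TWR = 6647000 / (416267 * 9.81) = 1.63

1.63


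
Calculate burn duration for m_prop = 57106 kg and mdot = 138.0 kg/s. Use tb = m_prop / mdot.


tb = 57106 / 138.0 = 413.8 s

413.8 s


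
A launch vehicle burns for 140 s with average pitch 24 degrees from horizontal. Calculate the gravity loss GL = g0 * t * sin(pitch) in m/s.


GL = 9.81 * 140 * sin(24 deg) = 559 m/s

559 m/s


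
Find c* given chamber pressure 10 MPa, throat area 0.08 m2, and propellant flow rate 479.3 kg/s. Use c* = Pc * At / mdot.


c* = 10e6 * 0.08 / 479.3 = 1669 m/s

1669 m/s


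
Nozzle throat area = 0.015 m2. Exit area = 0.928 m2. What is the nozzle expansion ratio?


AR = 0.928 / 0.015 = 61.9

61.9


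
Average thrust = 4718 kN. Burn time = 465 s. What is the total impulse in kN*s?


It = 4718 * 465 = 2193870 kN*s

2193870 kN*s


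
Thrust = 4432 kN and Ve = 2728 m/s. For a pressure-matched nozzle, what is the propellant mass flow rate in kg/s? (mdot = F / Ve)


mdot = F / Ve = 4432000 / 2728 = 1624.6 kg/s

1624.6 kg/s


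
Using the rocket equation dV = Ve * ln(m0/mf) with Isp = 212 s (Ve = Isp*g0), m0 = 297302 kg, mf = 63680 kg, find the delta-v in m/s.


Ve = 212 * 9.81 = 2079.72 m/s
dV = 2079.72 * ln(297302/63680) = 3205 m/s

3205 m/s


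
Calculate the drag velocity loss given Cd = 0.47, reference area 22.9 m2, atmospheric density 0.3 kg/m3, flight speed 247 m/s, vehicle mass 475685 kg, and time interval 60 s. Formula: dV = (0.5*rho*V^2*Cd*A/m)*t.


D = 0.5 * 0.3 * 247^2 * 0.47 * 22.9 = 98495.98 N
a = 98495.98 / 475685 = 0.2071 m/s2
dV = 0.2071 * 60 = 12.4 m/s

12.4 m/s


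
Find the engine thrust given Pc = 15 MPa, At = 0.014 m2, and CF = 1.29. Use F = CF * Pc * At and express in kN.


F = 1.29 * 15e6 * 0.014 = 270900.0 N = 270.9 kN

270.9 kN


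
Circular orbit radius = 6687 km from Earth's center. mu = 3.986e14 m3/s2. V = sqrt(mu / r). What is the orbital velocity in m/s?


V = sqrt(3.986e14 / 6687000) = 7721 m/s

7721 m/s


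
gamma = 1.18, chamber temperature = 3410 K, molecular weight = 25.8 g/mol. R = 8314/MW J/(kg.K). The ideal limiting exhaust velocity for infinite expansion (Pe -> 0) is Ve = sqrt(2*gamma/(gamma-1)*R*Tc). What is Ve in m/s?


R = 8314 / 25.8 = 322.25 J/(kg.K)
Ve = sqrt(2 * 1.18 / (1.18 - 1) * 322.25 * 3410) = 3796 m/s

3796 m/s


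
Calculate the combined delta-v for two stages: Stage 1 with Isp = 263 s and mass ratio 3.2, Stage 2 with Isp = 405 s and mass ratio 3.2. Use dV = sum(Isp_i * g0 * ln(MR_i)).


dV1 = 263 * 9.81 * ln(3.2) = 3001.0 m/s
dV2 = 405 * 9.81 * ln(3.2) = 4621.3 m/s
Total dV = 3001.0 + 4621.3 = 7622.3 m/s ~ 7622 m/s

7622 m/s


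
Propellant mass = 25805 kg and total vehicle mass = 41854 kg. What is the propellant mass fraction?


PMF = 25805 / 41854 = 0.617

0.617


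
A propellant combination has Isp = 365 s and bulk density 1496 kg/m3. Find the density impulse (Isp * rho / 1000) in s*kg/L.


rho*Isp = 365 * 1496 / 1000 = 546 s*kg/L

546 s*kg/L


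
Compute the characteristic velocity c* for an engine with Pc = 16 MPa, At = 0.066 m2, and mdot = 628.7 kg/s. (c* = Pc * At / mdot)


c* = 16e6 * 0.066 / 628.7 = 1680 m/s

1680 m/s


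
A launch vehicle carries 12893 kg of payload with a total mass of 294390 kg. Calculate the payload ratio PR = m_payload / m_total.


PR = 12893 / 294390 = 0.0438

0.0438


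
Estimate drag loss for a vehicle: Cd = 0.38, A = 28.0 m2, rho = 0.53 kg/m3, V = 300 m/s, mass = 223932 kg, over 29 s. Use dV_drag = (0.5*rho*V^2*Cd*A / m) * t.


D = 0.5 * 0.53 * 300^2 * 0.38 * 28.0 = 253764.0 N
a = 253764.0 / 223932 = 1.1332 m/s2
dV = 1.1332 * 29 = 32.9 m/s

32.9 m/s


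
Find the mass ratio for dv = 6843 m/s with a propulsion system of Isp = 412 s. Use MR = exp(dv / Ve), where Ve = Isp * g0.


Ve = 412 * 9.81 = 4041.72 m/s
MR = exp(6843 / 4041.72) = 5.436

5.436


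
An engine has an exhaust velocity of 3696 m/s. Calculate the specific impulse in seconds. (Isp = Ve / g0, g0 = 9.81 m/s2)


Isp = Ve / g0 = 3696 / 9.81 = 376.8 s

376.8 s


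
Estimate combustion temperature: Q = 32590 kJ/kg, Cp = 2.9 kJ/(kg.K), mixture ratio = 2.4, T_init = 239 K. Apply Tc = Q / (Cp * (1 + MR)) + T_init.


Tc = 32590 / (2.9 * (1 + 2.4)) + 239 = 3544 K

3544 K


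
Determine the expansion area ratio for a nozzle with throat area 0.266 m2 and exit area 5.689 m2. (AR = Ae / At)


AR = 5.689 / 0.266 = 21.4

21.4


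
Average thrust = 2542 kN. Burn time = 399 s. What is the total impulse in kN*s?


It = 2542 * 399 = 1014258 kN*s

1014258 kN*s


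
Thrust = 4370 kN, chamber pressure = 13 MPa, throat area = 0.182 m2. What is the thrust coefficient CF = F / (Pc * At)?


CF = 4370000 / (13e6 * 0.182) = 1.85

1.85


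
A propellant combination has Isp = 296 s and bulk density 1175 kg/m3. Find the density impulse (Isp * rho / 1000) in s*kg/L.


rho*Isp = 296 * 1175 / 1000 = 348 s*kg/L

348 s*kg/L


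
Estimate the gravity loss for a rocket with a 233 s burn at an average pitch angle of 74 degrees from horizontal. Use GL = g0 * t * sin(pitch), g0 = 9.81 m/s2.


GL = 9.81 * 233 * sin(74 deg) = 2197 m/s

2197 m/s


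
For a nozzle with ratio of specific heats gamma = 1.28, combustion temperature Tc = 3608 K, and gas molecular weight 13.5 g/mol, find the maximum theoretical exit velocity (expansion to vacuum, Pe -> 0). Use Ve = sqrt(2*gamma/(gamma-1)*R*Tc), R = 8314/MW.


R = 8314 / 13.5 = 615.85 J/(kg.K)
Ve = sqrt(2 * 1.28 / (1.28 - 1) * 615.85 * 3608) = 4507 m/s

4507 m/s


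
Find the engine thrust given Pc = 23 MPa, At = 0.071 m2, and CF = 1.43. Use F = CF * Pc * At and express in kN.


F = 1.43 * 23e6 * 0.071 = 2.3352e+06 N = 2335.2 kN

2335.2 kN


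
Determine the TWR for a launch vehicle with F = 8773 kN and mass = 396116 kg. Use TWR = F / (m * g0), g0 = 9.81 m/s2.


TWR = 8773000 / (396116 * 9.81) = 2.26

2.26


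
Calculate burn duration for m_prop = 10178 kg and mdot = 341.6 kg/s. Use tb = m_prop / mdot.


tb = 10178 / 341.6 = 29.8 s

29.8 s


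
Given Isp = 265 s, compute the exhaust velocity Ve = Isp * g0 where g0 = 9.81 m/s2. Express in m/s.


Ve = Isp * g0 = 265 * 9.81 = 2599.7 m/s

2599.7 m/s


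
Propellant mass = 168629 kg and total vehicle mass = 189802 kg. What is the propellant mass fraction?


PMF = 168629 / 189802 = 0.888

0.888


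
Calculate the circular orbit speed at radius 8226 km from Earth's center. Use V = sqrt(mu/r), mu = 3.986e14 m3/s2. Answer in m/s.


V = sqrt(3.986e14 / 8226000) = 6961 m/s

6961 m/s


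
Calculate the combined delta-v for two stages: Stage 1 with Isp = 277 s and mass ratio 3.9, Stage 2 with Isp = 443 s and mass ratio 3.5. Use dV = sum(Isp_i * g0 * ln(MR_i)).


dV1 = 277 * 9.81 * ln(3.9) = 3698.3 m/s
dV2 = 443 * 9.81 * ln(3.5) = 5444.3 m/s
Total dV = 3698.3 + 5444.3 = 9142.6 m/s ~ 9143 m/s

9143 m/s


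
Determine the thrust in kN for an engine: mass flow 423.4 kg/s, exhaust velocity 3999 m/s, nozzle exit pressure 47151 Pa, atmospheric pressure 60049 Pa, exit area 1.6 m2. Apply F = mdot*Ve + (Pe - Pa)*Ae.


F = 423.4 * 3999 + (47151 - 60049) * 1.6 = 1.6725e+06 N = 1672.5 kN

1672.5 kN


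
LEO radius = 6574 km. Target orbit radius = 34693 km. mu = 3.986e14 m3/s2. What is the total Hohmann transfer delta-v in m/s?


V1 = sqrt(mu/r1) = 7786.71 m/s
dV1 = V1*(sqrt(2*r2/(r1+r2)) - 1) = 2310.2 m/s
V2 = sqrt(mu/r2) = 3389.59 m/s
dV2 = V2*(1 - sqrt(2*r1/(r1+r2))) = 1476.32 m/s
Total dV = 3787 m/s

3787 m/s


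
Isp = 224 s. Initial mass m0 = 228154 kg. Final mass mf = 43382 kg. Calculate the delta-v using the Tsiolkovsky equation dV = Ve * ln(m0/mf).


Ve = 224 * 9.81 = 2197.44 m/s
dV = 2197.44 * ln(228154/43382) = 3648 m/s

3648 m/s


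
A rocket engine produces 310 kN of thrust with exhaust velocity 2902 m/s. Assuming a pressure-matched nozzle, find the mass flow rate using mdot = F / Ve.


mdot = F / Ve = 310000 / 2902 = 106.8 kg/s

106.8 kg/s


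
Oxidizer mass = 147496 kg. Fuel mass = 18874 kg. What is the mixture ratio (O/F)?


MR = 147496 / 18874 = 7.81

7.81


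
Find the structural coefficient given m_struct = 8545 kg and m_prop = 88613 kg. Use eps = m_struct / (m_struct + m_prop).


eps = 8545 / (8545 + 88613) = 0.0879

0.0879


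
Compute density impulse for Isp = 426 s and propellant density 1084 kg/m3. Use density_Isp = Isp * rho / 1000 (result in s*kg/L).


rho*Isp = 426 * 1084 / 1000 = 462 s*kg/L

462 s*kg/L


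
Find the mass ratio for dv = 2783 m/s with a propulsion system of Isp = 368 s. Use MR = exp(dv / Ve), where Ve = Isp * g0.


Ve = 368 * 9.81 = 3610.08 m/s
MR = exp(2783 / 3610.08) = 2.162

2.162


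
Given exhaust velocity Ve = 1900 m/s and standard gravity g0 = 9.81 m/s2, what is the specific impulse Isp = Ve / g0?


Isp = Ve / g0 = 1900 / 9.81 = 193.7 s

193.7 s


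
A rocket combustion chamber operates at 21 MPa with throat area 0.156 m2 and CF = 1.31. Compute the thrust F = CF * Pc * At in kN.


F = 1.31 * 21e6 * 0.156 = 4.2916e+06 N = 4291.6 kN

4291.6 kN


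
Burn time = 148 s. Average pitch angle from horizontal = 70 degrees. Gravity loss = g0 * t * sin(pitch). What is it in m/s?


GL = 9.81 * 148 * sin(70 deg) = 1364 m/s

1364 m/s


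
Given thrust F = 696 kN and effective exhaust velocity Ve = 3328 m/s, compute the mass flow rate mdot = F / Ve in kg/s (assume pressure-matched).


mdot = F / Ve = 696000 / 3328 = 209.1 kg/s

209.1 kg/s


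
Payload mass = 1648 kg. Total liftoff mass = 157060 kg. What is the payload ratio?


PR = 1648 / 157060 = 0.0105

0.0105


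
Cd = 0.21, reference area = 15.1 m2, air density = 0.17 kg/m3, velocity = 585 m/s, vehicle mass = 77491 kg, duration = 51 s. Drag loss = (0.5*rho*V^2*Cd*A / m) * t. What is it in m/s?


D = 0.5 * 0.17 * 585^2 * 0.21 * 15.1 = 92241.62 N
a = 92241.62 / 77491 = 1.1904 m/s2
dV = 1.1904 * 51 = 60.7 m/s

60.7 m/s


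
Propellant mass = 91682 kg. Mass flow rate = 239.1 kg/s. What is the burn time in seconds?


tb = 91682 / 239.1 = 383.4 s

383.4 s


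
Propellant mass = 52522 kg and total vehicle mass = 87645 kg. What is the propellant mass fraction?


PMF = 52522 / 87645 = 0.599

0.599


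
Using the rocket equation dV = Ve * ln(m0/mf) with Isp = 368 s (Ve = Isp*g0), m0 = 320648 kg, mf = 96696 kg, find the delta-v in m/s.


Ve = 368 * 9.81 = 3610.08 m/s
dV = 3610.08 * ln(320648/96696) = 4328 m/s

4328 m/s


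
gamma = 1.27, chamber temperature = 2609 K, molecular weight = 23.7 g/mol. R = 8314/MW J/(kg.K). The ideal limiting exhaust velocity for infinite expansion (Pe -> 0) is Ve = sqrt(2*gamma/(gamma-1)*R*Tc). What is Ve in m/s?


R = 8314 / 23.7 = 350.8 J/(kg.K)
Ve = sqrt(2 * 1.27 / (1.27 - 1) * 350.8 * 2609) = 2934 m/s

2934 m/s


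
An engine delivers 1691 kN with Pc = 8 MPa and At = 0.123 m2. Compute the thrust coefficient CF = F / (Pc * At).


CF = 1691000 / (8e6 * 0.123) = 1.72

1.72


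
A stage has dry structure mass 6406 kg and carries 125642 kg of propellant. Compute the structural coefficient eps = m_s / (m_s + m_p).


eps = 6406 / (6406 + 125642) = 0.0485

0.0485


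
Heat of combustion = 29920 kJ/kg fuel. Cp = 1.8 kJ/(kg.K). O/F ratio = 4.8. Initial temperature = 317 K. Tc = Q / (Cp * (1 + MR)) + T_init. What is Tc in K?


Tc = 29920 / (1.8 * (1 + 4.8)) + 317 = 3183 K

3183 K


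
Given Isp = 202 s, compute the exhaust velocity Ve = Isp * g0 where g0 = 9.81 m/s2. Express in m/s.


Ve = Isp * g0 = 202 * 9.81 = 1981.6 m/s

1981.6 m/s


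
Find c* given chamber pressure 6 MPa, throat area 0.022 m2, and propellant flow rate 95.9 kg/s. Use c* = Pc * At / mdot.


c* = 6e6 * 0.022 / 95.9 = 1376 m/s

1376 m/s


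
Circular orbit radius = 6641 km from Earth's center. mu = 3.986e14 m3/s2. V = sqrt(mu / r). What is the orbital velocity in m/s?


V = sqrt(3.986e14 / 6641000) = 7747 m/s

7747 m/s


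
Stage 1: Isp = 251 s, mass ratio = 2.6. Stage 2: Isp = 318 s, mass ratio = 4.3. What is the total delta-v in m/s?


dV1 = 251 * 9.81 * ln(2.6) = 2352.8 m/s
dV2 = 318 * 9.81 * ln(4.3) = 4550.3 m/s
Total dV = 2352.8 + 4550.3 = 6903.1 m/s ~ 6903 m/s

6903 m/s


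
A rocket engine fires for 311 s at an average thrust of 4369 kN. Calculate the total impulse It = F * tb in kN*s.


It = 4369 * 311 = 1358759 kN*s

1358759 kN*s


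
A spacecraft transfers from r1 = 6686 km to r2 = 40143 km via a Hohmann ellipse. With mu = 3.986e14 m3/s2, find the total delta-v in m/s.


V1 = sqrt(mu/r1) = 7721.21 m/s
dV1 = V1*(sqrt(2*r2/(r1+r2)) - 1) = 2388.71 m/s
V2 = sqrt(mu/r2) = 3151.11 m/s
dV2 = V2*(1 - sqrt(2*r1/(r1+r2))) = 1467.26 m/s
Total dV = 3856 m/s

3856 m/s


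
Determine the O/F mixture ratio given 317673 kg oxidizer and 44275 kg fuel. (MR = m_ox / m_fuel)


MR = 317673 / 44275 = 7.17

7.17


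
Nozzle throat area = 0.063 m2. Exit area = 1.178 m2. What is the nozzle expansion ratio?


AR = 1.178 / 0.063 = 18.7

18.7


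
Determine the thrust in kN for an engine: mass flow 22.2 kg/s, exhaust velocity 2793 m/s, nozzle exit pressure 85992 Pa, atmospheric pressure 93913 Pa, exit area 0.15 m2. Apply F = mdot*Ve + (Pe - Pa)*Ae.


F = 22.2 * 2793 + (85992 - 93913) * 0.15 = 60816.0 N = 60.8 kN

60.8 kN


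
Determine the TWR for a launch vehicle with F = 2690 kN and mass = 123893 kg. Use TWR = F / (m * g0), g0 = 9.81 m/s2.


TWR = 2690000 / (123893 * 9.81) = 2.21

2.21


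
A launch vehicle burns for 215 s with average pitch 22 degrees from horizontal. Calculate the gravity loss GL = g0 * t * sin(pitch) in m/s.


GL = 9.81 * 215 * sin(22 deg) = 790 m/s

790 m/s


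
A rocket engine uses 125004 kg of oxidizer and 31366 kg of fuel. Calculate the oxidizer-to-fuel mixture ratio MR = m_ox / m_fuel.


MR = 125004 / 31366 = 3.99

3.99


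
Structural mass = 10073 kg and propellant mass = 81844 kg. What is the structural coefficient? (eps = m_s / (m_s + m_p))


eps = 10073 / (10073 + 81844) = 0.1096

0.1096


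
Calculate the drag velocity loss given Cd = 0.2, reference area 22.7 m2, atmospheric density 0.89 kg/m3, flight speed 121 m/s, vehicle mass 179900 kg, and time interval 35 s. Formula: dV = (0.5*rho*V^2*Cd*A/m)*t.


D = 0.5 * 0.89 * 121^2 * 0.2 * 22.7 = 29579.21 N
a = 29579.21 / 179900 = 0.1644 m/s2
dV = 0.1644 * 35 = 5.8 m/s

5.8 m/s


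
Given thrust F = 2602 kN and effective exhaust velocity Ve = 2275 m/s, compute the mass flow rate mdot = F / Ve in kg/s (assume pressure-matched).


mdot = F / Ve = 2602000 / 2275 = 1143.7 kg/s

1143.7 kg/s


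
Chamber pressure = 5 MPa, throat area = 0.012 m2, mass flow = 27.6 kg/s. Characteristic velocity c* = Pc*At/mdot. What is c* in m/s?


c* = 5e6 * 0.012 / 27.6 = 2174 m/s

2174 m/s


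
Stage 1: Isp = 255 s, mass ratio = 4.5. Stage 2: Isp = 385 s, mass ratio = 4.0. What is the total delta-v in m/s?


dV1 = 255 * 9.81 * ln(4.5) = 3762.5 m/s
dV2 = 385 * 9.81 * ln(4.0) = 5235.8 m/s
Total dV = 3762.5 + 5235.8 = 8998.3 m/s ~ 8998 m/s

8998 m/s


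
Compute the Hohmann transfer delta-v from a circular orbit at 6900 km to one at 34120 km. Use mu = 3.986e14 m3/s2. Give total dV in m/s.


V1 = sqrt(mu/r1) = 7600.53 m/s
dV1 = V1*(sqrt(2*r2/(r1+r2)) - 1) = 2202.62 m/s
V2 = sqrt(mu/r2) = 3417.94 m/s
dV2 = V2*(1 - sqrt(2*r1/(r1+r2))) = 1435.47 m/s
Total dV = 3638 m/s

3638 m/s


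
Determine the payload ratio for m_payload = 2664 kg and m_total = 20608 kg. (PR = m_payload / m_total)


PR = 2664 / 20608 = 0.1293

0.1293


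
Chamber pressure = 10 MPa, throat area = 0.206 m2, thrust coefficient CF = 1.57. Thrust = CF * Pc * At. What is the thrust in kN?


F = 1.57 * 10e6 * 0.206 = 3.2342e+06 N = 3234.2 kN

3234.2 kN


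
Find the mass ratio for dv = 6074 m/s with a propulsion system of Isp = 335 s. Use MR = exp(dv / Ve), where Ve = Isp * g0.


Ve = 335 * 9.81 = 3286.35 m/s
MR = exp(6074 / 3286.35) = 6.349

6.349


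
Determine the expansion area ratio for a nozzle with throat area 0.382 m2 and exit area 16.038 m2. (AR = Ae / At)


AR = 16.038 / 0.382 = 42.0

42.0


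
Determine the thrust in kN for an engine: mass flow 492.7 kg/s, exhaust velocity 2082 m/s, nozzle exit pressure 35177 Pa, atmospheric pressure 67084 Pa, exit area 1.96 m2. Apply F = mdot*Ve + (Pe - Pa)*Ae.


F = 492.7 * 2082 + (35177 - 67084) * 1.96 = 963264.0 N = 963.3 kN

963.3 kN


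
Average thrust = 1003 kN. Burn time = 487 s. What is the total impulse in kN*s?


It = 1003 * 487 = 488461 kN*s

488461 kN*s


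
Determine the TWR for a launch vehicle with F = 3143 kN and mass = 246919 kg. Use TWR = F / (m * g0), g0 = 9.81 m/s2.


TWR = 3143000 / (246919 * 9.81) = 1.3

1.3


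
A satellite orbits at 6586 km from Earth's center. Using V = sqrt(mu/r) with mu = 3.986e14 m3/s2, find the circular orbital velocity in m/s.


V = sqrt(3.986e14 / 6586000) = 7780 m/s

7780 m/s


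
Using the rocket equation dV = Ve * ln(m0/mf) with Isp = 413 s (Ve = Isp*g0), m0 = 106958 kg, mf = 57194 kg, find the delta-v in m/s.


Ve = 413 * 9.81 = 4051.53 m/s
dV = 4051.53 * ln(106958/57194) = 2536 m/s

2536 m/s


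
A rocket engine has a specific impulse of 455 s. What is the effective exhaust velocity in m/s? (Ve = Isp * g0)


Ve = Isp * g0 = 455 * 9.81 = 4463.6 m/s

4463.6 m/s


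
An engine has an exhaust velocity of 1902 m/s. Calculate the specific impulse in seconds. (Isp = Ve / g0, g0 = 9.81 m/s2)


Isp = Ve / g0 = 1902 / 9.81 = 193.9 s

193.9 s


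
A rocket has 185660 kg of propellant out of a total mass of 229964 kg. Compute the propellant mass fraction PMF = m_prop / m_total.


PMF = 185660 / 229964 = 0.807

0.807


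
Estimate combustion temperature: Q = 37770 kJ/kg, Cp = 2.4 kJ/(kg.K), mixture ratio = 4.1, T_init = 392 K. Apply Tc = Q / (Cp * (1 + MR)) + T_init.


Tc = 37770 / (2.4 * (1 + 4.1)) + 392 = 3478 K

3478 K


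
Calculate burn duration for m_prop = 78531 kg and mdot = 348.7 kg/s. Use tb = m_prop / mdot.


tb = 78531 / 348.7 = 225.2 s

225.2 s


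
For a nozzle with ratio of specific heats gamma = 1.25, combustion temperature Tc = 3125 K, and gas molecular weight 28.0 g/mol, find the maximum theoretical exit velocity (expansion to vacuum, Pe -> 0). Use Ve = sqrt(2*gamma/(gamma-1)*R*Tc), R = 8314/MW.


R = 8314 / 28.0 = 296.93 J/(kg.K)
Ve = sqrt(2 * 1.25 / (1.25 - 1) * 296.93 * 3125) = 3046 m/s

3046 m/s


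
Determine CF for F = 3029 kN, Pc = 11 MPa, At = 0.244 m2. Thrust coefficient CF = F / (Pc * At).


CF = 3029000 / (11e6 * 0.244) = 1.13

1.13


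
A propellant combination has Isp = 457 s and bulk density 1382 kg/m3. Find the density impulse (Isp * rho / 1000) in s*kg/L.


rho*Isp = 457 * 1382 / 1000 = 632 s*kg/L

632 s*kg/L


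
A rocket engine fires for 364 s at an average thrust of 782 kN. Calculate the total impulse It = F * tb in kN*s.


It = 782 * 364 = 284648 kN*s

284648 kN*s


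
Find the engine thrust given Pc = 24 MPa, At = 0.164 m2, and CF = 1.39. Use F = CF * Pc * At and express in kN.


F = 1.39 * 24e6 * 0.164 = 5.4710e+06 N = 5471.0 kN

5471.0 kN


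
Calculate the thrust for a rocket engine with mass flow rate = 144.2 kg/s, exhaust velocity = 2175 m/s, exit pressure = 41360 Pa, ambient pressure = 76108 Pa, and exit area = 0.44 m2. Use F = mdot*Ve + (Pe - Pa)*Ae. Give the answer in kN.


F = 144.2 * 2175 + (41360 - 76108) * 0.44 = 298346.0 N = 298.3 kN

298.3 kN


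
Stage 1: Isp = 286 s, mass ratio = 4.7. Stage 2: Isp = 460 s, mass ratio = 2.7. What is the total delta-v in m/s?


dV1 = 286 * 9.81 * ln(4.7) = 4341.9 m/s
dV2 = 460 * 9.81 * ln(2.7) = 4482.1 m/s
Total dV = 4341.9 + 4482.1 = 8824.0 m/s ~ 8824 m/s

8824 m/s


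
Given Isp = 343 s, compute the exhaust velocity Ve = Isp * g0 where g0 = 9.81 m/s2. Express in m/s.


Ve = Isp * g0 = 343 * 9.81 = 3364.8 m/s

3364.8 m/s


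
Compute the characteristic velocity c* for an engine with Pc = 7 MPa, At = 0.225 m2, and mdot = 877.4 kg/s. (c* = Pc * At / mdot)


c* = 7e6 * 0.225 / 877.4 = 1795 m/s

1795 m/s


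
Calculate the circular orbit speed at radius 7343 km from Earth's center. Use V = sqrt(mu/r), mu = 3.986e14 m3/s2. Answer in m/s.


V = sqrt(3.986e14 / 7343000) = 7368 m/s

7368 m/s


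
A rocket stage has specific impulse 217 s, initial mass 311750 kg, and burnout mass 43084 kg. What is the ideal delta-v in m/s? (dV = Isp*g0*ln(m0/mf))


Ve = 217 * 9.81 = 2128.77 m/s
dV = 2128.77 * ln(311750/43084) = 4213 m/s

4213 m/s


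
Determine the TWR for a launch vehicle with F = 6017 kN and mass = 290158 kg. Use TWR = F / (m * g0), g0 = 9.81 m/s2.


TWR = 6017000 / (290158 * 9.81) = 2.11

2.11


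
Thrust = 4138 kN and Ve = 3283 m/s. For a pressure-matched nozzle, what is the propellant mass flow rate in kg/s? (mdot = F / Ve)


mdot = F / Ve = 4138000 / 3283 = 1260.4 kg/s

1260.4 kg/s


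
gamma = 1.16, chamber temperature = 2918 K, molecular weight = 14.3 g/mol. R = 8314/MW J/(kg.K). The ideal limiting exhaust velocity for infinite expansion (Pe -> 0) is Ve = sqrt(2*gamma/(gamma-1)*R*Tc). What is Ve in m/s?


R = 8314 / 14.3 = 581.4 J/(kg.K)
Ve = sqrt(2 * 1.16 / (1.16 - 1) * 581.4 * 2918) = 4960 m/s

4960 m/s


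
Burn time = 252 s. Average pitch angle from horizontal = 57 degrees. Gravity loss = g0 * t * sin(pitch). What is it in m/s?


GL = 9.81 * 252 * sin(57 deg) = 2073 m/s

2073 m/s


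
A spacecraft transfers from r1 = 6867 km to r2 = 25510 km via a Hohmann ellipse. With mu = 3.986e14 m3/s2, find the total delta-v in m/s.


V1 = sqrt(mu/r1) = 7618.77 m/s
dV1 = V1*(sqrt(2*r2/(r1+r2)) - 1) = 1945.17 m/s
V2 = sqrt(mu/r2) = 3952.88 m/s
dV2 = V2*(1 - sqrt(2*r1/(r1+r2))) = 1378.37 m/s
Total dV = 3324 m/s

3324 m/s


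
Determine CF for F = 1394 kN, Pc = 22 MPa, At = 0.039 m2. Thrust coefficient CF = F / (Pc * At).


CF = 1394000 / (22e6 * 0.039) = 1.62

1.62


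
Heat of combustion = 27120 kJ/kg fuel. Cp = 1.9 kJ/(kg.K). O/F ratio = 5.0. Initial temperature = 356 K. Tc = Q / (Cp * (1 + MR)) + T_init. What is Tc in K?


Tc = 27120 / (1.9 * (1 + 5.0)) + 356 = 2735 K

2735 K


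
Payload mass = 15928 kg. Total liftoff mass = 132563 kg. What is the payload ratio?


PR = 15928 / 132563 = 0.1202

0.1202


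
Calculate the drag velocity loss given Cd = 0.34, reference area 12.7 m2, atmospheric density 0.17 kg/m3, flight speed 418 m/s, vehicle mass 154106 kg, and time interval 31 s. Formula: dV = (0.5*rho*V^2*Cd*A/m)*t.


D = 0.5 * 0.17 * 418^2 * 0.34 * 12.7 = 64128.95 N
a = 64128.95 / 154106 = 0.4161 m/s2
dV = 0.4161 * 31 = 12.9 m/s

12.9 m/s


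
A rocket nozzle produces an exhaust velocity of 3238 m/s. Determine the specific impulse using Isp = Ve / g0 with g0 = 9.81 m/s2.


Isp = Ve / g0 = 3238 / 9.81 = 330.1 s

330.1 s


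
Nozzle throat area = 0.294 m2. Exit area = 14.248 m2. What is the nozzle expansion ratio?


AR = 14.248 / 0.294 = 48.5

48.5


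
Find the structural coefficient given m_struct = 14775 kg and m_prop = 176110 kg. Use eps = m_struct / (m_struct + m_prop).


eps = 14775 / (14775 + 176110) = 0.0774

0.0774


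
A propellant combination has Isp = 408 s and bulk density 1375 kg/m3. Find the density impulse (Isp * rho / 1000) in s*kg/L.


rho*Isp = 408 * 1375 / 1000 = 561 s*kg/L

561 s*kg/L


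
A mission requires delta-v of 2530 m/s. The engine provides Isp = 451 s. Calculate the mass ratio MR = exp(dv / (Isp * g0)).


Ve = 451 * 9.81 = 4424.31 m/s
MR = exp(2530 / 4424.31) = 1.772

1.772


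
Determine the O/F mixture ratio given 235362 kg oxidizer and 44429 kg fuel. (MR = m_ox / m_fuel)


MR = 235362 / 44429 = 5.3

5.3


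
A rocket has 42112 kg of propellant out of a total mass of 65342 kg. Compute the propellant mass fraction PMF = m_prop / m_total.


PMF = 42112 / 65342 = 0.644

0.644


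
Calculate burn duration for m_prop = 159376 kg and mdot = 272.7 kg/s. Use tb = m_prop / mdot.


tb = 159376 / 272.7 = 584.4 s

584.4 s


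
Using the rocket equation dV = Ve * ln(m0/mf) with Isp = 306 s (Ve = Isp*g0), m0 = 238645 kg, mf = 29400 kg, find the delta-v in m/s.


Ve = 306 * 9.81 = 3001.86 m/s
dV = 3001.86 * ln(238645/29400) = 6286 m/s

6286 m/s


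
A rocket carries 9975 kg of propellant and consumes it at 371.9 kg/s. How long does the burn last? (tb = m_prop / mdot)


tb = 9975 / 371.9 = 26.8 s

26.8 s


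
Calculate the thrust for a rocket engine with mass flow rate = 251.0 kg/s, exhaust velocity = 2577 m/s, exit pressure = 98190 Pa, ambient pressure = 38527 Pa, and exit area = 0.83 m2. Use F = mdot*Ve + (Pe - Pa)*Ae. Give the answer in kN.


F = 251.0 * 2577 + (98190 - 38527) * 0.83 = 696347.0 N = 696.3 kN

696.3 kN


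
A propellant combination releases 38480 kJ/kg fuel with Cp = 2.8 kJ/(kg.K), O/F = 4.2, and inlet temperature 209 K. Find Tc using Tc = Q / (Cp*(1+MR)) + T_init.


Tc = 38480 / (2.8 * (1 + 4.2)) + 209 = 2852 K

2852 K


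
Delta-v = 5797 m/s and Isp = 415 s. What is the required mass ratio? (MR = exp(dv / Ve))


Ve = 415 * 9.81 = 4071.15 m/s
MR = exp(5797 / 4071.15) = 4.153

4.153


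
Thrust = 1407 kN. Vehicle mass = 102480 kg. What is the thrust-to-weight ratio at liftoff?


TWR = 1407000 / (102480 * 9.81) = 1.4

1.4


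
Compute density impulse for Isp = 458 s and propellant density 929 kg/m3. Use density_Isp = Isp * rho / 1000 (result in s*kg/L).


rho*Isp = 458 * 929 / 1000 = 425 s*kg/L

425 s*kg/L


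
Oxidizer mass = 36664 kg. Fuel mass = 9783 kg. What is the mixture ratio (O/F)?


MR = 36664 / 9783 = 3.75

3.75


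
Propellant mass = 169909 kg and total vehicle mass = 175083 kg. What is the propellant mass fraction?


PMF = 169909 / 175083 = 0.97

0.97


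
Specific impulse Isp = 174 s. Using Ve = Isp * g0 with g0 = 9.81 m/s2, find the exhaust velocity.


Ve = Isp * g0 = 174 * 9.81 = 1706.9 m/s

1706.9 m/s


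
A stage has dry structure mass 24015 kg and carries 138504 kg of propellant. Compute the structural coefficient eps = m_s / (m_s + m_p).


eps = 24015 / (24015 + 138504) = 0.1478

0.1478


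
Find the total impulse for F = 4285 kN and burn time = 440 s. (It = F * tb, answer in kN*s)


It = 4285 * 440 = 1885400 kN*s

1885400 kN*s


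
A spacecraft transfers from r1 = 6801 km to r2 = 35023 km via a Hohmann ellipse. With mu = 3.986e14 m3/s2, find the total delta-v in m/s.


V1 = sqrt(mu/r1) = 7655.65 m/s
dV1 = V1*(sqrt(2*r2/(r1+r2)) - 1) = 2251.78 m/s
V2 = sqrt(mu/r2) = 3373.59 m/s
dV2 = V2*(1 - sqrt(2*r1/(r1+r2))) = 1449.7 m/s
Total dV = 3701 m/s

3701 m/s


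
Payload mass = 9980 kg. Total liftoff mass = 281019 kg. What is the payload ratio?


PR = 9980 / 281019 = 0.0355

0.0355


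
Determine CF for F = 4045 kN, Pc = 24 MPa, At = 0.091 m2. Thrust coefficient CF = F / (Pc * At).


CF = 4045000 / (24e6 * 0.091) = 1.85

1.85


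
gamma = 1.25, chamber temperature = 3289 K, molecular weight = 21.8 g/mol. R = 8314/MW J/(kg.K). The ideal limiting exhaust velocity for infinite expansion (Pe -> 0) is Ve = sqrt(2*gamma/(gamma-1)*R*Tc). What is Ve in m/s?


R = 8314 / 21.8 = 381.38 J/(kg.K)
Ve = sqrt(2 * 1.25 / (1.25 - 1) * 381.38 * 3289) = 3542 m/s

3542 m/s


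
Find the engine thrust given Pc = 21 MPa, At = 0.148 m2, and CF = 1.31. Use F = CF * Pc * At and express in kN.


F = 1.31 * 21e6 * 0.148 = 4.0715e+06 N = 4071.5 kN

4071.5 kN


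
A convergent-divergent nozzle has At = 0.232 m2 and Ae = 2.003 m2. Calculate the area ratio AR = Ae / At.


AR = 2.003 / 0.232 = 8.6

8.6


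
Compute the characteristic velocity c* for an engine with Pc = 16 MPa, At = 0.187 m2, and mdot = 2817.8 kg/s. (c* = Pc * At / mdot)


c* = 16e6 * 0.187 / 2817.8 = 1062 m/s

1062 m/s


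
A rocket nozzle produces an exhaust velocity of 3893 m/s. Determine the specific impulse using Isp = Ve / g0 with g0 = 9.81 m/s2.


Isp = Ve / g0 = 3893 / 9.81 = 396.8 s

396.8 s


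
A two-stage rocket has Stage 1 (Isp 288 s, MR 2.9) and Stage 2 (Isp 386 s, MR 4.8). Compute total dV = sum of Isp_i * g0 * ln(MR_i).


dV1 = 288 * 9.81 * ln(2.9) = 3008.1 m/s
dV2 = 386 * 9.81 * ln(4.8) = 5939.8 m/s
Total dV = 3008.1 + 5939.8 = 8947.9 m/s ~ 8948 m/s

8948 m/s


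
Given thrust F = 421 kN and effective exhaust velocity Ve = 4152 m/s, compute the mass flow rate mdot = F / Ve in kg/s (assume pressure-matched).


mdot = F / Ve = 421000 / 4152 = 101.4 kg/s

101.4 kg/s


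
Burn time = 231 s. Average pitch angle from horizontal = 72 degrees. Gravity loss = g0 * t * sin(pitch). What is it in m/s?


GL = 9.81 * 231 * sin(72 deg) = 2155 m/s

2155 m/s


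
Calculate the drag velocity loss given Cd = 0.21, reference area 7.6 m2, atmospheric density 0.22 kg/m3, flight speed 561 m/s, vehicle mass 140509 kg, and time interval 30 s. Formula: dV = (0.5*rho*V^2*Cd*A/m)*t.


D = 0.5 * 0.22 * 561^2 * 0.21 * 7.6 = 55252.42 N
a = 55252.42 / 140509 = 0.3932 m/s2
dV = 0.3932 * 30 = 11.8 m/s

11.8 m/s


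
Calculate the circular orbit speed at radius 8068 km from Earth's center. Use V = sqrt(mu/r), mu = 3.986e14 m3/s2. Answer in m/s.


V = sqrt(3.986e14 / 8068000) = 7029 m/s

7029 m/s
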